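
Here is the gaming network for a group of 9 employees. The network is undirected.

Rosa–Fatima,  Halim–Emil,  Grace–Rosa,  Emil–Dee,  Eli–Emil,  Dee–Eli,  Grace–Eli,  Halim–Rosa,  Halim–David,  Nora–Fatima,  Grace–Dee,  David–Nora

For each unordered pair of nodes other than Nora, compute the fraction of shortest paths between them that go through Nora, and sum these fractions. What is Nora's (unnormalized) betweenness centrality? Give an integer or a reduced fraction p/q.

Pairs whose geodesics pass through Nora — David–Fatima: 1.
All other pairs contribute 0.
Summing the contributions gives betweenness(Nora) = 1.

1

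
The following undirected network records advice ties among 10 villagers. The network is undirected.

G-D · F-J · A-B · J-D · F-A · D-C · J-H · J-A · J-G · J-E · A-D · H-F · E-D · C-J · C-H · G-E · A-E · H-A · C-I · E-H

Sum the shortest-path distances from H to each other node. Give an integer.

Distances from H: A:1, B:2, C:1, D:2, E:1, F:1, G:2, I:2, J:1.
Sum = 1 + 2 + 1 + 2 + 1 + 1 + 2 + 2 + 1 = 13.

13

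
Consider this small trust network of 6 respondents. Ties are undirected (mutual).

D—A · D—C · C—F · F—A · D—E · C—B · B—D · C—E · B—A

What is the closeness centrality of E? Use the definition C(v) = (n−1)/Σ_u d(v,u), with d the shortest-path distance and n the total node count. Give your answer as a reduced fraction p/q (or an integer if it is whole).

5/8

Distances from E: A:2, B:2, C:1, D:1, F:2. Sum = 8.
n = 6, so closeness = 5/8.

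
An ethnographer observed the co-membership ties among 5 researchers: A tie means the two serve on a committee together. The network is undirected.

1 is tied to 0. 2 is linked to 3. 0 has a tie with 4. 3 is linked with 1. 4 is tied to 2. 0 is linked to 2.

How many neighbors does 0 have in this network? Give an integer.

3

0 is directly tied to 1, 2, and 4. That is 3 neighbors, so the degree of 0 is 3.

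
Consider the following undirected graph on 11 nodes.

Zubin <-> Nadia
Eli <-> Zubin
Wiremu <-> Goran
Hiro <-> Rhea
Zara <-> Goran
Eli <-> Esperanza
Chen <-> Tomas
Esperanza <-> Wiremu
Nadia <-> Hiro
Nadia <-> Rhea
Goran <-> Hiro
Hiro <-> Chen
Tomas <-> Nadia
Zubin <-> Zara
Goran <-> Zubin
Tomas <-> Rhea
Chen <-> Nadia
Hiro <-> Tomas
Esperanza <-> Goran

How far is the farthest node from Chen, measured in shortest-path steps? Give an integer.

3

Distances from Chen: Eli:3, Esperanza:3, Goran:2, Hiro:1, Nadia:1, Rhea:2, Tomas:1, Wiremu:3, Zara:3, Zubin:2.
The largest is 3 (to Esperanza, Wiremu, Zara, and Eli), so the eccentricity of Chen is 3.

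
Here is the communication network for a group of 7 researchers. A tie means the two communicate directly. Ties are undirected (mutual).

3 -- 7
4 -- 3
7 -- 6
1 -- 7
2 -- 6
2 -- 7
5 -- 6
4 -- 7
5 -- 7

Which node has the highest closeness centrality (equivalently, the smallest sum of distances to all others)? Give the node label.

Farness (sum of distances to all others) for each node — 1:11, 2:10, 3:10, 4:10, 5:10, 6:9, 7:6.
The smallest farness is 6, for 7, so 7 has the highest closeness.

7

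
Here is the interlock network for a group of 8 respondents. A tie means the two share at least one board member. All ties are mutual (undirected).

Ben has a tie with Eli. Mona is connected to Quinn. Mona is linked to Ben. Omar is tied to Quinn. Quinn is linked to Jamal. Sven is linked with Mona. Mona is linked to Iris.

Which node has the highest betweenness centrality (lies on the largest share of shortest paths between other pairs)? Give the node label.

Unnormalized betweenness of each node: Ben:6, Eli:0, Iris:0, Jamal:0, Mona:17, Omar:0, Quinn:11, Sven:0.
Mona has the largest value, 17, making it the main broker — the node through which the most shortest paths run.

Mona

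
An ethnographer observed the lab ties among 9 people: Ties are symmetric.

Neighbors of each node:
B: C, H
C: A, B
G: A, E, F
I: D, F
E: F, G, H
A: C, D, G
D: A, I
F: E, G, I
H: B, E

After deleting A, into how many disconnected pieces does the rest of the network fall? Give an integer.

A's neighbors (C, D, and G) remain reachable from one another through other ties, so the rest of the network stays in one piece.

1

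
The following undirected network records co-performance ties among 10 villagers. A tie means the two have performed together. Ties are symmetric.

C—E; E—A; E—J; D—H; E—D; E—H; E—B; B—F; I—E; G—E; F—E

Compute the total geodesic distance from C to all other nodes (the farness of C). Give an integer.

Distances from C: A:2, B:2, D:2, E:1, F:2, G:2, H:2, I:2, J:2.
Sum = 2 + 2 + 2 + 1 + 2 + 2 + 2 + 2 + 2 = 17.

17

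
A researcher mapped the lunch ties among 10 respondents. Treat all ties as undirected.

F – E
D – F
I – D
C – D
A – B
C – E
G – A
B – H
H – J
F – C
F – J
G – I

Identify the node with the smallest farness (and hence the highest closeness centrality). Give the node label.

Farness (sum of distances to all others) for each node — A:25, B:24, C:21, D:19, E:25, F:18, G:23, H:22, I:21, J:20.
The smallest farness is 18, for F, so F has the highest closeness.

F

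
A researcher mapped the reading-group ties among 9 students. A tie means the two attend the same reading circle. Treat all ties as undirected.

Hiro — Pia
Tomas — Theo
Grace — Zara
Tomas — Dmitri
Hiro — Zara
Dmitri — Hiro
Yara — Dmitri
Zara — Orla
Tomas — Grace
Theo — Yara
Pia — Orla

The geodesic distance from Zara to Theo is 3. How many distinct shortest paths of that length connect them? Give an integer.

The shortest distance is 3, and the only length-3 path is Zara–Grace–Tomas–Theo. So there is exactly 1 shortest path.

1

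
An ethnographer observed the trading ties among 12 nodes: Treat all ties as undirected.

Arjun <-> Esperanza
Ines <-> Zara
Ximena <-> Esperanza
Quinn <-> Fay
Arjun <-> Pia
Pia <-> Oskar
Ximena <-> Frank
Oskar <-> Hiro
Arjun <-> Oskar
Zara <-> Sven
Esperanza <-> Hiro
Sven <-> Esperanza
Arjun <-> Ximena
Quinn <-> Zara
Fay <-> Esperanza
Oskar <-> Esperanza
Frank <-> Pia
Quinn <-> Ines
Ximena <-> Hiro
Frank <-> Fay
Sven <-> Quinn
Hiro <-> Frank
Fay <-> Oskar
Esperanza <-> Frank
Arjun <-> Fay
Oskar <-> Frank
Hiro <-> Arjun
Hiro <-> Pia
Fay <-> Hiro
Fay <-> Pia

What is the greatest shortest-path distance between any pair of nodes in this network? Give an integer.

Eccentricity of each node (its greatest distance to any other): Arjun:3, Esperanza:3, Fay:2, Frank:3, Hiro:3, Ines:4, Oskar:3, Pia:3, Quinn:3, Sven:3, Ximena:4, Zara:3.
The maximum eccentricity is 4, realized for instance by the pair Ximena–Ines via Ximena – Esperanza – Fay – Quinn – Ines. So the diameter is 4.

4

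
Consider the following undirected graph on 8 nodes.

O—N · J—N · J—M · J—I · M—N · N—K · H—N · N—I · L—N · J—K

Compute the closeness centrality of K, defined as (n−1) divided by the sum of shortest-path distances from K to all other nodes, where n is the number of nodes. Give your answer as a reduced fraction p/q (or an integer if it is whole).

Distances from K: H:2, I:2, J:1, L:2, M:2, N:1, O:2. Sum = 12.
n = 8, so closeness = 7/12.

7/12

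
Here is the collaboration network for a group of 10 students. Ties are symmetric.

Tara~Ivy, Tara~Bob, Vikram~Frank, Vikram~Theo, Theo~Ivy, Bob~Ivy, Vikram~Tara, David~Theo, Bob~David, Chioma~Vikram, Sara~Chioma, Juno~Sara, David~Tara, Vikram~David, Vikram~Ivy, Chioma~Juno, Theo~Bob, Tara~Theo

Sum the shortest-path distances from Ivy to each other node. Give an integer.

16

Distances from Ivy: Bob:1, Chioma:2, David:2, Frank:2, Juno:3, Sara:3, Tara:1, Theo:1, Vikram:1.
Sum = 1 + 2 + 2 + 2 + 3 + 3 + 1 + 1 + 1 = 16.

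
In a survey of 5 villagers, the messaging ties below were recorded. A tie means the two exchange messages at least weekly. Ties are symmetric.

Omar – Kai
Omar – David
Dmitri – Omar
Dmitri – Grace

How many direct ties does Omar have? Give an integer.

3

Omar is directly tied to David, Dmitri, and Kai. That is 3 neighbors, so the degree of Omar is 3.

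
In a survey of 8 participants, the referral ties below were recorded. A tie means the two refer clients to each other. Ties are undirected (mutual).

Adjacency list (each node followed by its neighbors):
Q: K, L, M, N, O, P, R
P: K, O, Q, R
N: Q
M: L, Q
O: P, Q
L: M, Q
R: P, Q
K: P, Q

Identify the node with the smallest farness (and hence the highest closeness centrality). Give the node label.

Q

Farness (sum of distances to all others) for each node — K:12, L:12, M:12, N:13, O:12, P:10, Q:7, R:12.
The smallest farness is 7, for Q, so Q has the highest closeness.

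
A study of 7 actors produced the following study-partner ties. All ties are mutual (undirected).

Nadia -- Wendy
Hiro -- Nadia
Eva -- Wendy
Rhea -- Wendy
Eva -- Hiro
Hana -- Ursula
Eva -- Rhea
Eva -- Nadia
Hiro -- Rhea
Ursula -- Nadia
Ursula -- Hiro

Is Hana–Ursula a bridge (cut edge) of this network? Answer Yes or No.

Without the Hana–Ursula edge there is no alternate route between Hana and Ursula, so the network disconnects. It is a bridge.

Yes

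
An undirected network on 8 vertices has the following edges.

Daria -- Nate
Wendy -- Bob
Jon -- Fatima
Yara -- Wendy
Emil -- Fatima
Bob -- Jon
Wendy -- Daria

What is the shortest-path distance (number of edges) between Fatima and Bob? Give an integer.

One shortest route is Fatima – Jon – Bob, which uses 2 edges, and Fatima and Bob are not directly tied, so nothing shorter exists. So d(Fatima,Bob) = 2.

2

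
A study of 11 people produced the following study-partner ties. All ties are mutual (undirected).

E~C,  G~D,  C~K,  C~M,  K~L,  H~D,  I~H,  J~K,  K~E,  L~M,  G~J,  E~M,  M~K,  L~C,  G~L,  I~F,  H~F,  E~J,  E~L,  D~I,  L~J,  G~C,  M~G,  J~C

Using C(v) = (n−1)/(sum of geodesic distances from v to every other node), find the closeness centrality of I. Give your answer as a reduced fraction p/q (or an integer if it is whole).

2/5

Distances from I: C:3, D:1, E:4, F:1, G:2, H:1, J:3, K:4, L:3, M:3. Sum = 25.
n = 11, so closeness = 10/25 = 2/5.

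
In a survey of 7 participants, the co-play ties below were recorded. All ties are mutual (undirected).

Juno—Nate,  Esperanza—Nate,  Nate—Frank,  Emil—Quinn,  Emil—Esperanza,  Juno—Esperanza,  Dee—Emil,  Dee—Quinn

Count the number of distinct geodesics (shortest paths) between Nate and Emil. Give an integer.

The shortest distance is 2, and the only length-2 path is Nate–Esperanza–Emil. So there is exactly 1 shortest path.

1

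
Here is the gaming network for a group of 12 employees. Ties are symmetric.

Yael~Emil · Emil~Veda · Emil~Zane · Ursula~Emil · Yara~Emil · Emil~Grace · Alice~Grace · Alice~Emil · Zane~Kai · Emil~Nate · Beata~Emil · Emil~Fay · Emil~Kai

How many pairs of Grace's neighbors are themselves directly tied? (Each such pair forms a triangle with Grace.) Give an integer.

1

Grace's neighbors: Alice and Emil.
Neighbor pairs that are themselves tied: Grace–Alice–Emil. Each forms one triangle with Grace, for 1 in total.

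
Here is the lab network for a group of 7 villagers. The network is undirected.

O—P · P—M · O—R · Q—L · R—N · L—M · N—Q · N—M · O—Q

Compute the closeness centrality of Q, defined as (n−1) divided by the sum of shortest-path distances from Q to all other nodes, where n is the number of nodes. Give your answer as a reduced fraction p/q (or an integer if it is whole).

Distances from Q: L:1, M:2, N:1, O:1, P:2, R:2. Sum = 9.
n = 7, so closeness = 6/9 = 2/3.

2/3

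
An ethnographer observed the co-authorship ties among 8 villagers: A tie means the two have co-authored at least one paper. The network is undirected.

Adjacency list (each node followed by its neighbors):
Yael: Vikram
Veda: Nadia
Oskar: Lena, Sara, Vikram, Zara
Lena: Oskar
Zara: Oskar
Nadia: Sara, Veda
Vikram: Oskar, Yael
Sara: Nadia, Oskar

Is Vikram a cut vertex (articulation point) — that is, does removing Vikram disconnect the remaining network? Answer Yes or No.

Removing Vikram leaves {Yael} with no path to {Lena, Nadia, Oskar, Sara, Veda, and Zara}, so the network splits into 2 components. Vikram is a cut vertex.

Yes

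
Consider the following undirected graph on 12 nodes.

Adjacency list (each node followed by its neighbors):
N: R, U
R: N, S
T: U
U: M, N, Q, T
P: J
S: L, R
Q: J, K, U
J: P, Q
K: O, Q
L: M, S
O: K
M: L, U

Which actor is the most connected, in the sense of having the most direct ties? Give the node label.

Degrees — J:2, K:2, L:2, M:2, N:2, O:1, P:1, Q:3, R:2, S:2, T:1, U:4.
The maximum is 4, attained only by U.

U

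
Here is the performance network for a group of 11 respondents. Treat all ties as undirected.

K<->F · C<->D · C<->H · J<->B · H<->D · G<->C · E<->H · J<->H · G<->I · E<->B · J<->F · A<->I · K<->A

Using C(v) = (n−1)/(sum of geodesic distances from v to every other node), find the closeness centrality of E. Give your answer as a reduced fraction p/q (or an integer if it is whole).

Distances from E: A:5, B:1, C:2, D:2, F:3, G:3, H:1, I:4, J:2, K:4. Sum = 27.
n = 11, so closeness = 10/27.

10/27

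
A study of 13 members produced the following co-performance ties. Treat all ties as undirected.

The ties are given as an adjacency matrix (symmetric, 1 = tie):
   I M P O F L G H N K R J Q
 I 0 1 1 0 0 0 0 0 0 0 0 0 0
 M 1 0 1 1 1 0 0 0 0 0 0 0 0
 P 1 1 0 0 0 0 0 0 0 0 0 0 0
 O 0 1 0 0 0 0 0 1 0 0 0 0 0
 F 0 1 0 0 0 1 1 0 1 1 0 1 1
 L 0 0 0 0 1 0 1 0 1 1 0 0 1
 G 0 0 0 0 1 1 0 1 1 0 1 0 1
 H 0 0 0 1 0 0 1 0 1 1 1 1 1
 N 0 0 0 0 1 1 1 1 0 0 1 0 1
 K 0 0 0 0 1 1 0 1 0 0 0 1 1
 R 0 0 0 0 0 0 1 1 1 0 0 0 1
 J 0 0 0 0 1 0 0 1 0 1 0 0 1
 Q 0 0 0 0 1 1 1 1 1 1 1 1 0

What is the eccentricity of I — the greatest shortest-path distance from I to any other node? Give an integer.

4

Distances from I: F:2, G:3, H:3, J:3, K:3, L:3, M:1, N:3, O:2, P:1, Q:3, R:4.
The largest is 4 (to R), so the eccentricity of I is 4.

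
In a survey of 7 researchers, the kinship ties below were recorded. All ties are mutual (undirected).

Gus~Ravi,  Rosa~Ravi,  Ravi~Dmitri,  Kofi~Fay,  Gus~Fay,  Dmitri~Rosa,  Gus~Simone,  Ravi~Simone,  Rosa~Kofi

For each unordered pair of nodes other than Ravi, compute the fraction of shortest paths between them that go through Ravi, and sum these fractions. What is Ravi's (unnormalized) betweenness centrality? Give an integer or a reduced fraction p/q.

5

Pairs whose geodesics pass through Ravi — Simone–Dmitri: 1; Simone–Rosa: 1; Simone–Kofi: 1/2; Dmitri–Fay: 1/2; Dmitri–Gus: 1; Rosa–Gus: 1.
All other pairs contribute 0.
Summing the contributions gives betweenness(Ravi) = 5.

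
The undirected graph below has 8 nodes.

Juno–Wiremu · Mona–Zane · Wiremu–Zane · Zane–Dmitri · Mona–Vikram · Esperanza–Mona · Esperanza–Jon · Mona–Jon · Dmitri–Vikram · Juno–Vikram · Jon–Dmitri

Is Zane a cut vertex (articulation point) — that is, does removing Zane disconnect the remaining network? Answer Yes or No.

Even without Zane, every remaining node can still reach every other (the residual graph is connected), so Zane is not a cut vertex.

No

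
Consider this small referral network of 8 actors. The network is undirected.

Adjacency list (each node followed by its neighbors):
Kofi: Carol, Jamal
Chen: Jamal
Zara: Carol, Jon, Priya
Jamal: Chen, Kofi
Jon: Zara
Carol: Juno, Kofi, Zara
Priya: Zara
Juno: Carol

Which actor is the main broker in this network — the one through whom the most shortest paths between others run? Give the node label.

Carol

Unnormalized betweenness of each node: Carol:15, Chen:0, Jamal:6, Jon:0, Juno:0, Kofi:10, Priya:0, Zara:11.
Carol has the largest value, 15, making it the main broker — the node through which the most shortest paths run.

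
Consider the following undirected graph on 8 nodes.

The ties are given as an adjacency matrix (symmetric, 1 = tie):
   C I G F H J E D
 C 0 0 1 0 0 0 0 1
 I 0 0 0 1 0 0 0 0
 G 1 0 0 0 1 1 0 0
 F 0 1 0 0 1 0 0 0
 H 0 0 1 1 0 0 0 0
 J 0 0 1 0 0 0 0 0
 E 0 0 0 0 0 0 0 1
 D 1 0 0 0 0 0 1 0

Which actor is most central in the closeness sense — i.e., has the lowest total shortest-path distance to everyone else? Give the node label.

G

Farness (sum of distances to all others) for each node — C:15, D:19, E:25, F:19, G:13, H:15, I:25, J:19.
The smallest farness is 13, for G, so G has the highest closeness.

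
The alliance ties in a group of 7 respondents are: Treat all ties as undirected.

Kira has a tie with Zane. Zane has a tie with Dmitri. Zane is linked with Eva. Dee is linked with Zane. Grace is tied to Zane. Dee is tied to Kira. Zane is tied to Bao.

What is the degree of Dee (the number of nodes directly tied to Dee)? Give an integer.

Dee is directly tied to Kira and Zane. That is 2 neighbors, so the degree of Dee is 2.

2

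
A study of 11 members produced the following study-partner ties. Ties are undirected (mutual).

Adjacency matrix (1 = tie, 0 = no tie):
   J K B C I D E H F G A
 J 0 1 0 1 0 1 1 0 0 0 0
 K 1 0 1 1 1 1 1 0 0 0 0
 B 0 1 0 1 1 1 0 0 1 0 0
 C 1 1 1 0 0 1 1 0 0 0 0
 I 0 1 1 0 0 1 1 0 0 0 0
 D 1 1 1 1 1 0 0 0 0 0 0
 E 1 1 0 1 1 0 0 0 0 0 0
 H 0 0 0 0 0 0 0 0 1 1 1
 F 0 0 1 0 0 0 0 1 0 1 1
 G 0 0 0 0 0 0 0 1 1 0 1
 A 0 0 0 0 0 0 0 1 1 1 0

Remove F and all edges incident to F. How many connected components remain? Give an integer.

Without F, the remaining ties split the others into: {B, C, D, E, I, J, K}; {A, G, H}.
That's 2 separate components.

2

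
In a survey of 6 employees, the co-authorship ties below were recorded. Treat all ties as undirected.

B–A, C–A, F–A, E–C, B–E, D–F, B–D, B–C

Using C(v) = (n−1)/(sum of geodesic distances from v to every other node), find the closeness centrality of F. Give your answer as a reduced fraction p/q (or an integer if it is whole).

5/9

Distances from F: A:1, B:2, C:2, D:1, E:3. Sum = 9.
n = 6, so closeness = 5/9.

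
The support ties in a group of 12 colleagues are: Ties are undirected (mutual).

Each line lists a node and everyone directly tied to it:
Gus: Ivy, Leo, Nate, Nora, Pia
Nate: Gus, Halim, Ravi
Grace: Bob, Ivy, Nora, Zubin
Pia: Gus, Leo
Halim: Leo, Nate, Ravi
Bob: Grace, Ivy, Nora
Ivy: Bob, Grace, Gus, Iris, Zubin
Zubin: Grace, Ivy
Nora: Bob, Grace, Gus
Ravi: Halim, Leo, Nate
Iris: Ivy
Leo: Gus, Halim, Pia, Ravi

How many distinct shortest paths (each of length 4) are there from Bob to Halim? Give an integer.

The shortest distance is 4. The length-4 paths are: Bob–Ivy–Gus–Nate–Halim; Bob–Nora–Gus–Nate–Halim; Bob–Ivy–Gus–Leo–Halim; Bob–Nora–Gus–Leo–Halim.
That gives 4 distinct shortest paths.

4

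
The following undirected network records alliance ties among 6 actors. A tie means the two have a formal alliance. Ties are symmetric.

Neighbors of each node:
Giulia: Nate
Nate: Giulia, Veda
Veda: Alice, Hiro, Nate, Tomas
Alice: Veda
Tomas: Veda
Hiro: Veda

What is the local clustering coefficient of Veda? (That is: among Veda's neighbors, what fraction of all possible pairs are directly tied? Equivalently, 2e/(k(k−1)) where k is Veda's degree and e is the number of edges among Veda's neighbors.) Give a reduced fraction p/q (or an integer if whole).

Veda's neighbors: Alice, Hiro, Nate, and Tomas (k = 4).
Possible neighbor pairs: C(4,2) = 6. Edges among them: none → e = 0.
Clustering(Veda) = 0/6 = 0.

0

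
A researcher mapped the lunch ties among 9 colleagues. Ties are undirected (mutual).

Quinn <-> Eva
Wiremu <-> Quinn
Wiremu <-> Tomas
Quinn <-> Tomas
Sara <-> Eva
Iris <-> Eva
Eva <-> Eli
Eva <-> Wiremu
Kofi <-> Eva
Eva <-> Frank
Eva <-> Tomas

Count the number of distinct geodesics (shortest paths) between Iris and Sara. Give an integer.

The shortest distance is 2, and the only length-2 path is Iris–Eva–Sara. So there is exactly 1 shortest path.

1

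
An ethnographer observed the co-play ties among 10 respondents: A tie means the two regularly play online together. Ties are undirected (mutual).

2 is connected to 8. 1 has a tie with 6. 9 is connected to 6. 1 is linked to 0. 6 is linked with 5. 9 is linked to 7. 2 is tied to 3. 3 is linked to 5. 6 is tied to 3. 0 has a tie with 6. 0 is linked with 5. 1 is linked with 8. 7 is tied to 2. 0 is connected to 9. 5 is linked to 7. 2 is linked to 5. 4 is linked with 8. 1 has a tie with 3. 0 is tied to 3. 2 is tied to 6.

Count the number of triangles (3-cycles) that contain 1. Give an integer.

3

1's neighbors: 0, 3, 6, and 8.
Neighbor pairs that are themselves tied: 1–0–3; 1–0–6; 1–3–6. Each forms one triangle with 1, for 3 in total.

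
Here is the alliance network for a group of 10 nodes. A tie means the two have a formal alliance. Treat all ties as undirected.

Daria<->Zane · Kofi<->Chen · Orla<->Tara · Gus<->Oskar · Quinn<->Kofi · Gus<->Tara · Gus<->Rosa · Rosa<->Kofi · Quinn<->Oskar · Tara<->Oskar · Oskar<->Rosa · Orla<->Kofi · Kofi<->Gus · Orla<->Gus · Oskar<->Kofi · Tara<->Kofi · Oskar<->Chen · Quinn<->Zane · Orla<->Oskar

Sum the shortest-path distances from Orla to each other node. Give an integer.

17

Distances from Orla: Chen:2, Daria:4, Gus:1, Kofi:1, Oskar:1, Quinn:2, Rosa:2, Tara:1, Zane:3.
Sum = 2 + 4 + 1 + 1 + 1 + 2 + 2 + 1 + 3 = 17.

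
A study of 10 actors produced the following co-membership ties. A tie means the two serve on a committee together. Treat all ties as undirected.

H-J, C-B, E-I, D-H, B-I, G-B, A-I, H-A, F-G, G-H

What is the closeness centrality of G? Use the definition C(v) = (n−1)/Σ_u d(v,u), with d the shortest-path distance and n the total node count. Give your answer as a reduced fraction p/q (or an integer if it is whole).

9/16

Distances from G: A:2, B:1, C:2, D:2, E:3, F:1, H:1, I:2, J:2. Sum = 16.
n = 10, so closeness = 9/16.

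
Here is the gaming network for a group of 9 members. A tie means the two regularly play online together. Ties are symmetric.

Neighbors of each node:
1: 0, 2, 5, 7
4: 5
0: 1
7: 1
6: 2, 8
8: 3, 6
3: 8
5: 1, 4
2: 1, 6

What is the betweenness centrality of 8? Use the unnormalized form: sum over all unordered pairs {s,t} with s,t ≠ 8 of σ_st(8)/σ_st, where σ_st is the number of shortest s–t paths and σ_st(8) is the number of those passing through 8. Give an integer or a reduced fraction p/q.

7

Pairs whose geodesics pass through 8 — 5–3: 1; 1–3: 1; 3–0: 1; 3–2: 1; 3–6: 1; 3–7: 1; 3–4: 1.
All other pairs contribute 0.
Summing the contributions gives betweenness(8) = 7.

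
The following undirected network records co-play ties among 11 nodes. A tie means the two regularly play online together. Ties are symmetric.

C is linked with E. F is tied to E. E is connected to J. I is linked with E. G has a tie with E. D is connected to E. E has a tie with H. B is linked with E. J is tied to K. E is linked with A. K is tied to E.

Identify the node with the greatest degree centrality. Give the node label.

E

Degrees — A:1, B:1, C:1, D:1, E:10, F:1, G:1, H:1, I:1, J:2, K:2.
The maximum is 10, attained only by E.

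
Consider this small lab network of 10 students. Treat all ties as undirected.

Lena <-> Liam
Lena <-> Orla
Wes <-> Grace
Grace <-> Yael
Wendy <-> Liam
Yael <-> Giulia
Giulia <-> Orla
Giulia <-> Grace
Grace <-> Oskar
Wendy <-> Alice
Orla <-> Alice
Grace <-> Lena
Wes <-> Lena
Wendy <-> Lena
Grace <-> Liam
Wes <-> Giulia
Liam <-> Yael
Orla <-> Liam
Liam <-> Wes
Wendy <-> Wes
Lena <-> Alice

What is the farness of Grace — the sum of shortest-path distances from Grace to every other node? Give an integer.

12

Distances from Grace: Alice:2, Giulia:1, Lena:1, Liam:1, Orla:2, Oskar:1, Wendy:2, Wes:1, Yael:1.
Sum = 2 + 1 + 1 + 1 + 2 + 1 + 2 + 1 + 1 = 12.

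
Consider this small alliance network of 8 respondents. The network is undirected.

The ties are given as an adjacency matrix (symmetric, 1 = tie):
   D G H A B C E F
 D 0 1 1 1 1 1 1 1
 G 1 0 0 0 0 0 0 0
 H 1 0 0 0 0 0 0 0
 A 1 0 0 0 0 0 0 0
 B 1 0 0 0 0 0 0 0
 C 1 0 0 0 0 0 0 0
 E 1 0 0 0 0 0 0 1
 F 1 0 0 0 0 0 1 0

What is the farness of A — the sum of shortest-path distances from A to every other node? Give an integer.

13

Distances from A: B:2, C:2, D:1, E:2, F:2, G:2, H:2.
Sum = 2 + 2 + 1 + 2 + 2 + 2 + 2 = 13.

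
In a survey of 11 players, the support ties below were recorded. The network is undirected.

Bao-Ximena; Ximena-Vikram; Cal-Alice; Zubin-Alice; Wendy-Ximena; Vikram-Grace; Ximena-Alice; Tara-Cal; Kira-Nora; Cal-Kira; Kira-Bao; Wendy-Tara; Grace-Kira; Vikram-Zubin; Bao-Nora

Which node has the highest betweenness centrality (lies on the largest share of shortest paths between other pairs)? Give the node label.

Ximena

Unnormalized betweenness of each node: Alice:37/6, Bao:5, Cal:103/12, Grace:31/12, Kira:29/3, Nora:0, Tara:3/2, Vikram:37/6, Wendy:5/2, Ximena:41/3, Zubin:7/6.
Ximena has the largest value, 41/3, making it the main broker — the node through which the most shortest paths run.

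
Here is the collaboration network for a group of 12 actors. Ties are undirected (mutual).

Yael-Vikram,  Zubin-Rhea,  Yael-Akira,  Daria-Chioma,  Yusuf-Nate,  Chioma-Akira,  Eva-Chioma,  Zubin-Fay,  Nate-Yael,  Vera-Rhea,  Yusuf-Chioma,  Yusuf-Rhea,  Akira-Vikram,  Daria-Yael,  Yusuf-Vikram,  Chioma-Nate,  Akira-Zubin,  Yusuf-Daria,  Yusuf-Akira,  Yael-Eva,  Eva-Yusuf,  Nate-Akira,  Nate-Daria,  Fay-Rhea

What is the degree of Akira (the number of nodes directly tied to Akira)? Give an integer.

Akira is directly tied to Chioma, Nate, Vikram, Yael, Yusuf, and Zubin. That is 6 neighbors, so the degree of Akira is 6.

6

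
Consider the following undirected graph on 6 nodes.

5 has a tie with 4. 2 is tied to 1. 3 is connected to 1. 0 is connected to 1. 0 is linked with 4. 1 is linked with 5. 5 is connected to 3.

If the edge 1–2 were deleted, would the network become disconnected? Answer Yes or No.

Yes

Without the 1–2 edge there is no alternate route between 1 and 2, so the network disconnects. It is a bridge.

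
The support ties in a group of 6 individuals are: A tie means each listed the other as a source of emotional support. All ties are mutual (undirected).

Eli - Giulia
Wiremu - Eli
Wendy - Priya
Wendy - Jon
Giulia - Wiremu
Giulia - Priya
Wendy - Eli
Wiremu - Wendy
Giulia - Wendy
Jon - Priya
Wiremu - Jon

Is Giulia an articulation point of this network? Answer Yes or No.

No

Even without Giulia, every remaining node can still reach every other (the residual graph is connected), so Giulia is not a cut vertex.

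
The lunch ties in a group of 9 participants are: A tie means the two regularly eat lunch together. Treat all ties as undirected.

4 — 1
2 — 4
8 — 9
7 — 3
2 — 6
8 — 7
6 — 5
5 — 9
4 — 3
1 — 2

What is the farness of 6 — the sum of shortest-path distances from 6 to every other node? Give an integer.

18

Distances from 6: 1:2, 2:1, 3:3, 4:2, 5:1, 7:4, 8:3, 9:2.
Sum = 2 + 1 + 3 + 2 + 1 + 4 + 3 + 2 = 18.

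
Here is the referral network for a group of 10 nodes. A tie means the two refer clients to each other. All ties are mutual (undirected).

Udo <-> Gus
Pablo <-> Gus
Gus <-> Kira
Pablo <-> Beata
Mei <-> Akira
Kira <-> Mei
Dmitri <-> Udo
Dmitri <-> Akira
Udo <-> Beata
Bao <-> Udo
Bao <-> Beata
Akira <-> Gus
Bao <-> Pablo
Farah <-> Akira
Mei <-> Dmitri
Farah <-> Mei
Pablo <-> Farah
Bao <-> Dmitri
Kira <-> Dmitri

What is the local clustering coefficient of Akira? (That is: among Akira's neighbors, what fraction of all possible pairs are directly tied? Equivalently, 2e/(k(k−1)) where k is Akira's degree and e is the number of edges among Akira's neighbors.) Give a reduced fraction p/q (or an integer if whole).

1/3

Akira's neighbors: Dmitri, Farah, Gus, and Mei (k = 4).
Possible neighbor pairs: C(4,2) = 6. Edges among them: Dmitri–Mei, Farah–Mei → e = 2.
Clustering(Akira) = 2/6 = 1/3.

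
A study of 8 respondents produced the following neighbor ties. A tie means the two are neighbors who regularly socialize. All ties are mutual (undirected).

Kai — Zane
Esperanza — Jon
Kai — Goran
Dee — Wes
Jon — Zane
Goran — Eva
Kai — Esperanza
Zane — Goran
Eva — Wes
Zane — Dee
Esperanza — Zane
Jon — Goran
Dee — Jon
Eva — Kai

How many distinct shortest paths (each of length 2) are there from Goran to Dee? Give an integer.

2

The shortest distance is 2. The length-2 paths are: Goran–Jon–Dee; Goran–Zane–Dee.
That gives 2 distinct shortest paths.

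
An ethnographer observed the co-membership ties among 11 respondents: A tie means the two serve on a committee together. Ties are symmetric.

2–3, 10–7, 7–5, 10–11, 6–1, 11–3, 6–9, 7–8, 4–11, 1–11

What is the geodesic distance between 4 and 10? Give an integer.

One shortest route is 4 – 11 – 10, which uses 2 edges, and 4 and 10 are not directly tied, so nothing shorter exists. So d(4,10) = 2.

2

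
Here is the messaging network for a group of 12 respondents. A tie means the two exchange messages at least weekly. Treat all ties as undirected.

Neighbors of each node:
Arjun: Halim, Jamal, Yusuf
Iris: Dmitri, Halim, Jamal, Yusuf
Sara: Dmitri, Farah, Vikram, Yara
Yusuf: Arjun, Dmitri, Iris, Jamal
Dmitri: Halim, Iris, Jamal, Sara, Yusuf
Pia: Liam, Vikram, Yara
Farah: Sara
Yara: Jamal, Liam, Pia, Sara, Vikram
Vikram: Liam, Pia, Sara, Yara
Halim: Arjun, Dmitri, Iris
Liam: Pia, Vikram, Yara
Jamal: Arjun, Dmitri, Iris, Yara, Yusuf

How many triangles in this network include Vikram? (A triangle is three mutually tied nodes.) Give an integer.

4

Vikram's neighbors: Liam, Pia, Sara, and Yara.
Neighbor pairs that are themselves tied: Vikram–Liam–Pia; Vikram–Liam–Yara; Vikram–Pia–Yara; Vikram–Sara–Yara. Each forms one triangle with Vikram, for 4 in total.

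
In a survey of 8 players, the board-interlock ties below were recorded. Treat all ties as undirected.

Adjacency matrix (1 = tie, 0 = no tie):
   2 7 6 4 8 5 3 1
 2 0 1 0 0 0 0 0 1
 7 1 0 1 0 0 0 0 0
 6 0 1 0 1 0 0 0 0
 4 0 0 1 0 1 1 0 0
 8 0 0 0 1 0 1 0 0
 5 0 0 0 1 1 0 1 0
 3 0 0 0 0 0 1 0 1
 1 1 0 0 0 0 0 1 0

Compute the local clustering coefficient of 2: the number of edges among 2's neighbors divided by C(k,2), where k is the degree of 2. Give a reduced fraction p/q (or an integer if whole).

2's neighbors: 1 and 7 (k = 2).
Possible neighbor pairs: C(2,2) = 1. Edges among them: none → e = 0.
Clustering(2) = 0/1.

0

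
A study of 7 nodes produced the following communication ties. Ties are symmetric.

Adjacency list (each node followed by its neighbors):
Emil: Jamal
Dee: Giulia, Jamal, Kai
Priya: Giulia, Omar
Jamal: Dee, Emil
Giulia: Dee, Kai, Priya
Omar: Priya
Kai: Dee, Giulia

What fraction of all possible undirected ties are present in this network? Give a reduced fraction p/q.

1/3

There are 7 edges and 7 nodes, so the maximum possible is C(7,2) = 21.
Density = 7/21 = 1/3.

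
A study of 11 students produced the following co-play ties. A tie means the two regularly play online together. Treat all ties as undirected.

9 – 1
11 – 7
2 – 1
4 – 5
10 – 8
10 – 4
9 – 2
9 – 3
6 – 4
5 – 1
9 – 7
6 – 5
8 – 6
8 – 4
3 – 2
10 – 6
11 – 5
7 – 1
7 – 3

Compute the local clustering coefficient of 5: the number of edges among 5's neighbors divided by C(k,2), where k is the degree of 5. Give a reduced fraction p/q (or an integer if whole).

5's neighbors: 1, 4, 6, and 11 (k = 4).
Possible neighbor pairs: C(4,2) = 6. Edges among them: 4–6 → e = 1.
Clustering(5) = 1/6.

1/6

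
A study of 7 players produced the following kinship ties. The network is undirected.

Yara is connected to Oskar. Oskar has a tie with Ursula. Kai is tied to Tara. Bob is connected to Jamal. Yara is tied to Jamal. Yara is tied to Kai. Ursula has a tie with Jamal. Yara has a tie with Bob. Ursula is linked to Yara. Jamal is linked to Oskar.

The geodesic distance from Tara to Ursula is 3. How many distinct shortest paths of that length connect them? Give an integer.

1

The shortest distance is 3, and the only length-3 path is Tara–Kai–Yara–Ursula. So there is exactly 1 shortest path.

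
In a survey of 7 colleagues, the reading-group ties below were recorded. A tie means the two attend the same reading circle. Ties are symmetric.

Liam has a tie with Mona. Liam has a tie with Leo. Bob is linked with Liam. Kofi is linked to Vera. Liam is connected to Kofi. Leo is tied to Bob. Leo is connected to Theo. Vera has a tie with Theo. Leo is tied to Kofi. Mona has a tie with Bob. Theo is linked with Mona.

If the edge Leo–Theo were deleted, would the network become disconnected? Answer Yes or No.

Even without that edge, Leo still reaches Theo via Leo – Liam – Mona – Theo, so the network stays connected. Not a bridge.

No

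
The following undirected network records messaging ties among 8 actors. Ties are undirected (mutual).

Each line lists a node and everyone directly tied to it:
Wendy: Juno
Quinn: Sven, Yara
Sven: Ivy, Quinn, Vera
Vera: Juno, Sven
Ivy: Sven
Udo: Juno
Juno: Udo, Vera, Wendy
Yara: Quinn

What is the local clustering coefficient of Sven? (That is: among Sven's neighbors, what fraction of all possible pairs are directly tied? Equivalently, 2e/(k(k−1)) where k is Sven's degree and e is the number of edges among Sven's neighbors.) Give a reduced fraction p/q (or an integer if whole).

0

Sven's neighbors: Ivy, Quinn, and Vera (k = 3).
Possible neighbor pairs: C(3,2) = 3. Edges among them: none → e = 0.
Clustering(Sven) = 0/3 = 0.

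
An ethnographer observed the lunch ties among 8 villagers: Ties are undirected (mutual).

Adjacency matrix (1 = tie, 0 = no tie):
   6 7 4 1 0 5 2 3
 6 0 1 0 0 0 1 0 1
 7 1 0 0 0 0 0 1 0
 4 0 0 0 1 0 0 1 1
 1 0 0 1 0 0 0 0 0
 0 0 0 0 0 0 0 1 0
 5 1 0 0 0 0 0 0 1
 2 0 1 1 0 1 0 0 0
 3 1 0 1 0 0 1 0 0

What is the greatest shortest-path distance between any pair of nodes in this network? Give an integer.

Eccentricity of each node (its greatest distance to any other): 0:4, 1:3, 2:3, 3:3, 4:2, 5:4, 6:3, 7:3.
The maximum eccentricity is 4, realized for instance by the pair 0–5 via 0 – 2 – 7 – 6 – 5. So the diameter is 4.

4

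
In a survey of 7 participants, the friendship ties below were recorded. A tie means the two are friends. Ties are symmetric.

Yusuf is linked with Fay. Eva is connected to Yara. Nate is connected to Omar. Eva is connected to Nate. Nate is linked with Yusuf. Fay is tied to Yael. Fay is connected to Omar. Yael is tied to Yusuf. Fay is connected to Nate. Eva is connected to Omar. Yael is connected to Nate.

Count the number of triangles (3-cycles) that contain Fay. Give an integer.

4

Fay's neighbors: Nate, Omar, Yael, and Yusuf.
Neighbor pairs that are themselves tied: Fay–Nate–Omar; Fay–Nate–Yael; Fay–Nate–Yusuf; Fay–Yael–Yusuf. Each forms one triangle with Fay, for 4 in total.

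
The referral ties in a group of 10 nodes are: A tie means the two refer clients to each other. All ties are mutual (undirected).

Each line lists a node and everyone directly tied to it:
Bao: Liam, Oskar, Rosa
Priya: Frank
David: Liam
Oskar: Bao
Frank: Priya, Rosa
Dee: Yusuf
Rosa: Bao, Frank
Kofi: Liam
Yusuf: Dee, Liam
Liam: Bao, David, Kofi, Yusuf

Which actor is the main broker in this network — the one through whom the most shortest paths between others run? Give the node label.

Unnormalized betweenness of each node: Bao:23, David:0, Dee:0, Frank:8, Kofi:0, Liam:25, Oskar:0, Priya:0, Rosa:14, Yusuf:8.
Liam has the largest value, 25, making it the main broker — the node through which the most shortest paths run.

Liam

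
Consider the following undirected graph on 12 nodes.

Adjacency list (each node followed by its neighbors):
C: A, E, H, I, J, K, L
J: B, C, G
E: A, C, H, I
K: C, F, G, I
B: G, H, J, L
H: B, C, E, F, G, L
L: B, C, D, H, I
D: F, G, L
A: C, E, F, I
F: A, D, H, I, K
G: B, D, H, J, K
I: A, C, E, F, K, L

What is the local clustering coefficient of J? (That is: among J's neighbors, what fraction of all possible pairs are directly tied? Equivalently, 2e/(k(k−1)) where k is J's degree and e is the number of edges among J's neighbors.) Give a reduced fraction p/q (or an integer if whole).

J's neighbors: B, C, and G (k = 3).
Possible neighbor pairs: C(3,2) = 3. Edges among them: B–G → e = 1.
Clustering(J) = 1/3.

1/3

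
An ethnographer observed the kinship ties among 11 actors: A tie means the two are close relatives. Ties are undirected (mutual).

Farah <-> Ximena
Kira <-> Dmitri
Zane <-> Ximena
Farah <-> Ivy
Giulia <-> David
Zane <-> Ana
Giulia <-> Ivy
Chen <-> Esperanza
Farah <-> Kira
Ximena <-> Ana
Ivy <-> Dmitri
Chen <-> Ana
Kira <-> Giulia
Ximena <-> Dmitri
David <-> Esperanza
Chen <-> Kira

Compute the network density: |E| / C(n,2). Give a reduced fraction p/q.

16/55

There are 16 edges and 11 nodes, so the maximum possible is C(11,2) = 55.
Density = 16/55.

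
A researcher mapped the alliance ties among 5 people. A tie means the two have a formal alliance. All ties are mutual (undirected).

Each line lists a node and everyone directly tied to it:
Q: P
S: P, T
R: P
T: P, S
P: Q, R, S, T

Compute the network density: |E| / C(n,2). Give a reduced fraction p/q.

1/2

There are 5 edges and 5 nodes, so the maximum possible is C(5,2) = 10.
Density = 5/10 = 1/2.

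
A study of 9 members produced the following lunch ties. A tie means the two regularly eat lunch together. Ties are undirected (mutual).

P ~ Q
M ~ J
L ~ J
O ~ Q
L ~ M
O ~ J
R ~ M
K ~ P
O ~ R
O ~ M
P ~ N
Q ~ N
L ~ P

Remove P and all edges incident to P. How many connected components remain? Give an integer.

Without P, the remaining ties split the others into: {J, L, M, N, O, Q, R}; {K}.
That's 2 separate components.

2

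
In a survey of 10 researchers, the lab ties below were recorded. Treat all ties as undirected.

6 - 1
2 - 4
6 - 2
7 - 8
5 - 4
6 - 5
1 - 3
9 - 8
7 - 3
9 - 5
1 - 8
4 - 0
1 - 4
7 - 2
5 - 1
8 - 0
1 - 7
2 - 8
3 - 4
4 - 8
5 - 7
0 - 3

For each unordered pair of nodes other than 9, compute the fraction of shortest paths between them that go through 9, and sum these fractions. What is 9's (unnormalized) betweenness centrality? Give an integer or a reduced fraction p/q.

Pairs whose geodesics pass through 9 — 8–5: 1/4.
All other pairs contribute 0.
Summing the contributions gives betweenness(9) = 1/4.

1/4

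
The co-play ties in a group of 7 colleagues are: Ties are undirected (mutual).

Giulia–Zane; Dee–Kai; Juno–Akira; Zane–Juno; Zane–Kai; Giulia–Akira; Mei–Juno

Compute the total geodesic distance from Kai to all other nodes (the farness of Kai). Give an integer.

Distances from Kai: Akira:3, Dee:1, Giulia:2, Juno:2, Mei:3, Zane:1.
Sum = 3 + 1 + 2 + 2 + 3 + 1 = 12.

12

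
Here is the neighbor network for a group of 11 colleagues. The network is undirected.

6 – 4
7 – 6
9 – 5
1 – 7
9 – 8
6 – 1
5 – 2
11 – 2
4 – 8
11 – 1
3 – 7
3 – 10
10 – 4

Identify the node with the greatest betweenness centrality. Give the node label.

Unnormalized betweenness of each node: 1:35/3, 2:6, 3:7/3, 4:44/3, 5:29/6, 6:53/6, 7:35/6, 8:28/3, 9:19/3, 10:7/2, 11:26/3.
4 has the largest value, 44/3, making it the main broker — the node through which the most shortest paths run.

4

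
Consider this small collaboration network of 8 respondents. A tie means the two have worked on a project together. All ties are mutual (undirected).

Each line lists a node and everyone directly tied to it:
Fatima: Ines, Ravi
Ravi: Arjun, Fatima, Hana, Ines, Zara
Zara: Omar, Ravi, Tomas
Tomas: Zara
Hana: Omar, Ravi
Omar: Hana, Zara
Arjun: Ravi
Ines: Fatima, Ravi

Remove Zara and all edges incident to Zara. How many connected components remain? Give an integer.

2

Without Zara, the remaining ties split the others into: {Arjun, Fatima, Hana, Ines, Omar, Ravi}; {Tomas}.
That's 2 separate components.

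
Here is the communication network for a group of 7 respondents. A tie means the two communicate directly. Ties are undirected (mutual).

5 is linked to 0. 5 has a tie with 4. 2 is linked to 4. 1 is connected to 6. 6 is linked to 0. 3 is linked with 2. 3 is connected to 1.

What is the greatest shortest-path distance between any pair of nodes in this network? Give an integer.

Eccentricity of each node (its greatest distance to any other): 0:3, 1:3, 2:3, 3:3, 4:3, 5:3, 6:3.
The maximum eccentricity is 3, realized for instance by the pair 4–1 via 4 – 2 – 3 – 1. So the diameter is 3.

3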